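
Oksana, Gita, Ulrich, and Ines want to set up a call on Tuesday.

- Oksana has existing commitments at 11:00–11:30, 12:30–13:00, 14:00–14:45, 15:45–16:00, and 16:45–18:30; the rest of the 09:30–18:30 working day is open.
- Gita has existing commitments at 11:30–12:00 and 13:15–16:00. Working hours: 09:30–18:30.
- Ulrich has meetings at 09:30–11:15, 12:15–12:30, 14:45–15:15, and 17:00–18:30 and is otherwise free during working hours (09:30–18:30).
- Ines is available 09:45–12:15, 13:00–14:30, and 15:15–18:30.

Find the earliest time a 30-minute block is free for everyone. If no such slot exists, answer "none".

Oksana free within 09:30–18:30: 09:30–11:00, 11:30–12:30, 13:00–14:00, 14:45–15:45, 16:00–16:45.
Gita free within 09:30–18:30: 09:30–11:30, 12:00–13:15, 16:00–18:30.
Ulrich free within 09:30–18:30: 11:15–12:15, 12:30–14:45, 15:15–17:00.
Oksana ∩ Gita: 09:30–11:00, 12:00–12:30, 13:00–13:15, 16:00–16:45.
Oksana ∩ Gita ∩ Ulrich: 12:00–12:15, 13:00–13:15, 16:00–16:45.
Oksana ∩ Gita ∩ Ulrich ∩ Ines: 12:00–12:15, 13:00–13:15, 16:00–16:45.
Windows ≥ 30 min: 16:00–16:45.
Earliest such window starts at 16:00.

16:00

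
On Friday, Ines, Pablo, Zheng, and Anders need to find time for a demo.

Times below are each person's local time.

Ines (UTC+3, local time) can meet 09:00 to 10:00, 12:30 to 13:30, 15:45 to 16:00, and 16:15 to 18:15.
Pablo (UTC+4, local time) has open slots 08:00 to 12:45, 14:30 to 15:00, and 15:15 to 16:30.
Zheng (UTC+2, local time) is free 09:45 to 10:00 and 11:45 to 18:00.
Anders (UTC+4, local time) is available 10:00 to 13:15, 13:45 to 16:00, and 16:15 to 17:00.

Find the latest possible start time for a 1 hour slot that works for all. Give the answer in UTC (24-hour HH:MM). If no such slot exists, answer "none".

Ines → UTC: 06:00–07:00, 09:30–10:30, 12:45–13:00, 13:15–15:15.
Pablo → UTC: 04:00–08:45, 10:30–11:00, 11:15–12:30.
Zheng → UTC: 07:45–08:00, 09:45–16:00.
Anders → UTC: 06:00–09:15, 09:45–12:00, 12:15–13:00.
Ines ∩ Pablo: 06:00–07:00.
Ines ∩ Pablo ∩ Zheng: (none).
Ines ∩ Pablo ∩ Zheng ∩ Anders: (none).
Windows ≥ 60 min: (none).

none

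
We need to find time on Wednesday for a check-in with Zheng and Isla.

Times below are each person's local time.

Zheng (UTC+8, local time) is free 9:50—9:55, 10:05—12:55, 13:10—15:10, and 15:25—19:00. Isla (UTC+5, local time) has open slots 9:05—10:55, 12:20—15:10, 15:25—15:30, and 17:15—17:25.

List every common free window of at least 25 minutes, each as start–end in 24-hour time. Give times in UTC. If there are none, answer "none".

Zheng → UTC: 01:50–01:55, 02:05–04:55, 05:10–07:10, 07:25–11:00.
Isla → UTC: 04:05–05:55, 07:20–10:10, 10:25–10:30, 12:15–12:25.
Zheng ∩ Isla: 04:05–04:55, 05:10–05:55, 07:25–10:10, 10:25–10:30.
Windows ≥ 25 min: 04:05–04:55, 05:10–05:55, 07:25–10:10.

04:05–04:55, 05:10–05:55, 07:25–10:10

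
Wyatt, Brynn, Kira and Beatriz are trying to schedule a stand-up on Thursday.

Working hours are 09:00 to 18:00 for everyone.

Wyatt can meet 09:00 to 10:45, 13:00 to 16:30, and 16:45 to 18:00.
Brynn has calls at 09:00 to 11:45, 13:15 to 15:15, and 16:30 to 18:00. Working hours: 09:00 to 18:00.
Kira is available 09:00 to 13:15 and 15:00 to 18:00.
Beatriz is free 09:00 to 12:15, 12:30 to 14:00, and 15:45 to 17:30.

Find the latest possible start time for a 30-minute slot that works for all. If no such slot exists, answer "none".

Brynn free within 09:00–18:00: 11:45–13:15, 15:15–16:30.
Wyatt ∩ Brynn: 13:00–13:15, 15:15–16:30.
Wyatt ∩ Brynn ∩ Kira: 13:00–13:15, 15:15–16:30.
Wyatt ∩ Brynn ∩ Kira ∩ Beatriz: 13:00–13:15, 15:45–16:30.
Windows ≥ 30 min: 15:45–16:30.
Latest start in the last window 15:45–16:30 is 16:30 − 30 min = 16:00.

16:00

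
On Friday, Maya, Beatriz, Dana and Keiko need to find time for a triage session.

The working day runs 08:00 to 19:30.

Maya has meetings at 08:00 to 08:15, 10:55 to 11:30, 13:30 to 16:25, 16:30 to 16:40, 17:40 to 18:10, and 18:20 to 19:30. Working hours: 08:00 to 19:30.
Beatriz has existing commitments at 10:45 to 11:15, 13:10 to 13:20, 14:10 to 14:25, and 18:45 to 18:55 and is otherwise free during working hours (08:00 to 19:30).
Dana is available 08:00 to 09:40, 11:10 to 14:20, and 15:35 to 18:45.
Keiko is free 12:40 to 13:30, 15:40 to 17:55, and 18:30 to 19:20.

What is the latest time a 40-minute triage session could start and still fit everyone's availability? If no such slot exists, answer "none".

17:00

Maya free within 08:00–19:30: 08:15–10:55, 11:30–13:30, 16:25–16:30, 16:40–17:40, 18:10–18:20.
Beatriz free within 08:00–19:30: 08:00–10:45, 11:15–13:10, 13:20–14:10, 14:25–18:45, 18:55–19:30.
Maya ∩ Beatriz: 08:15–10:45, 11:30–13:10, 13:20–13:30, 16:25–16:30, 16:40–17:40, 18:10–18:20.
Maya ∩ Beatriz ∩ Dana: 08:15–09:40, 11:30–13:10, 13:20–13:30, 16:25–16:30, 16:40–17:40, 18:10–18:20.
Maya ∩ Beatriz ∩ Dana ∩ Keiko: 12:40–13:10, 13:20–13:30, 16:25–16:30, 16:40–17:40.
Windows ≥ 40 min: 16:40–17:40.
Latest start in the last window 16:40–17:40 is 17:40 − 40 min = 17:00.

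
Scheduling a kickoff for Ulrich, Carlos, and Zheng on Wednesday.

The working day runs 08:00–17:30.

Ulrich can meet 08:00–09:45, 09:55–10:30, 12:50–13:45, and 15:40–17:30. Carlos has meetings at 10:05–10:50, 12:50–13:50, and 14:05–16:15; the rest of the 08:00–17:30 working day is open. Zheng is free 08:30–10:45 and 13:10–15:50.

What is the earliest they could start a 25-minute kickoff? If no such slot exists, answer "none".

Carlos free within 08:00–17:30: 08:00–10:05, 10:50–12:50, 13:50–14:05, 16:15–17:30.
Ulrich ∩ Carlos: 08:00–09:45, 09:55–10:05, 16:15–17:30.
Ulrich ∩ Carlos ∩ Zheng: 08:30–09:45, 09:55–10:05.
Windows ≥ 25 min: 08:30–09:45.
Earliest such window starts at 08:30.

08:30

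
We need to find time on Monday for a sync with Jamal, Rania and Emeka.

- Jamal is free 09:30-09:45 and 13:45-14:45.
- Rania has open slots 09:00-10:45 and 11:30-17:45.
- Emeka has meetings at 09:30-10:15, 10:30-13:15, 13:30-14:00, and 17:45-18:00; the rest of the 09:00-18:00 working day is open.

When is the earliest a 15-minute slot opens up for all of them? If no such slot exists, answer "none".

14:00

Emeka free within 09:00–18:00: 09:00–09:30, 10:15–10:30, 13:15–13:30, 14:00–17:45.
Jamal ∩ Rania: 09:30–09:45, 13:45–14:45.
Jamal ∩ Rania ∩ Emeka: 14:00–14:45.
Windows ≥ 15 min: 14:00–14:45.
Earliest such window starts at 14:00.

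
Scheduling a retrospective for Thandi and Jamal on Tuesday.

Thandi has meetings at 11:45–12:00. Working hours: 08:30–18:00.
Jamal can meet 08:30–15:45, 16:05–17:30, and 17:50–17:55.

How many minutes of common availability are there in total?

510 minutes

Thandi free within 08:30–18:00: 08:30–11:45, 12:00–18:00.
Thandi ∩ Jamal: 08:30–11:45, 12:00–15:45, 16:05–17:30, 17:50–17:55.
Total common minutes: 195 + 225 + 85 + 5 = 510.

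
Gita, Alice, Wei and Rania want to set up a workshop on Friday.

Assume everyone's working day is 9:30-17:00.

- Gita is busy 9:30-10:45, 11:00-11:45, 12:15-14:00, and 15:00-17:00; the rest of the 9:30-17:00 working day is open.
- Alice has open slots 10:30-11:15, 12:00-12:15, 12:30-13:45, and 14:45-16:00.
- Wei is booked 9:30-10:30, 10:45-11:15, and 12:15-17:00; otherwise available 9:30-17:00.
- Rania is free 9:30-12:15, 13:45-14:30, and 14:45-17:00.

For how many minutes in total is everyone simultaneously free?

15 minutes

Gita free within 09:30–17:00: 10:45–11:00, 11:45–12:15, 14:00–15:00.
Wei free within 09:30–17:00: 10:30–10:45, 11:15–12:15.
Gita ∩ Alice: 10:45–11:00, 12:00–12:15, 14:45–15:00.
Gita ∩ Alice ∩ Wei: 12:00–12:15.
Gita ∩ Alice ∩ Wei ∩ Rania: 12:00–12:15.
Total common minutes: 15.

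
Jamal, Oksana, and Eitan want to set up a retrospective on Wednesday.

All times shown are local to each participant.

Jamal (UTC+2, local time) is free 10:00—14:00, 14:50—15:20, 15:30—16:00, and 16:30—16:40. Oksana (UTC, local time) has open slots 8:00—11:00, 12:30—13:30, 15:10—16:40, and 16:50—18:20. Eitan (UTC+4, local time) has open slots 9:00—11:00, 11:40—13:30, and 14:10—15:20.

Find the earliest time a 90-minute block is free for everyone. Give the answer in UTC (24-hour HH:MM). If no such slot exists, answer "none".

Jamal → UTC: 08:00–12:00, 12:50–13:20, 13:30–14:00, 14:30–14:40.
Oksana → UTC: 08:00–11:00, 12:30–13:30, 15:10–16:40, 16:50–18:20.
Eitan → UTC: 05:00–07:00, 07:40–09:30, 10:10–11:20.
Jamal ∩ Oksana: 08:00–11:00, 12:50–13:20.
Jamal ∩ Oksana ∩ Eitan: 08:00–09:30, 10:10–11:00.
Windows ≥ 90 min: 08:00–09:30.
Earliest such window starts at 08:00.

08:00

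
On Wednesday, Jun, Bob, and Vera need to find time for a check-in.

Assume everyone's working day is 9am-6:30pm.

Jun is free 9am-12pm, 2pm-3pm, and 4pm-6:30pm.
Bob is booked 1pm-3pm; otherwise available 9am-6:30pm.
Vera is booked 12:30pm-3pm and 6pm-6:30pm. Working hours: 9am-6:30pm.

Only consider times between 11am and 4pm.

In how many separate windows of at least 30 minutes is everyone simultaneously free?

1

Bob free within 09:00–18:30: 09:00–13:00, 15:00–18:30.
Vera free within 09:00–18:30: 09:00–12:30, 15:00–18:00.
Jun ∩ Bob: 09:00–12:00, 16:00–18:30.
Jun ∩ Bob ∩ Vera: 09:00–12:00, 16:00–18:00.
Restricted to 11:00–16:00: 11:00–12:00.
Windows ≥ 30 min: 11:00–12:00.
That's 1 window.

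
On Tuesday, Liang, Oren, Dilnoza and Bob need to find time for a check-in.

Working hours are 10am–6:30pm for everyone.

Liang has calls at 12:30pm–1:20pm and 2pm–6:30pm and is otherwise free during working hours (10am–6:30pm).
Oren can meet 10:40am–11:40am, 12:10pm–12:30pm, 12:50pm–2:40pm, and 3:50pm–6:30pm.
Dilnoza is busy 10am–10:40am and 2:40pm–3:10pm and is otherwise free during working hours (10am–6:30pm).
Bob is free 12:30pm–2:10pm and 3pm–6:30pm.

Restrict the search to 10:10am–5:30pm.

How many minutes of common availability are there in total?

Liang free within 10:00–18:30: 10:00–12:30, 13:20–14:00.
Dilnoza free within 10:00–18:30: 10:40–14:40, 15:10–18:30.
Liang ∩ Oren: 10:40–11:40, 12:10–12:30, 13:20–14:00.
Liang ∩ Oren ∩ Dilnoza: 10:40–11:40, 12:10–12:30, 13:20–14:00.
Liang ∩ Oren ∩ Dilnoza ∩ Bob: 13:20–14:00.
Restricted to 10:10–17:30: 13:20–14:00.
Total common minutes: 40.

40 minutes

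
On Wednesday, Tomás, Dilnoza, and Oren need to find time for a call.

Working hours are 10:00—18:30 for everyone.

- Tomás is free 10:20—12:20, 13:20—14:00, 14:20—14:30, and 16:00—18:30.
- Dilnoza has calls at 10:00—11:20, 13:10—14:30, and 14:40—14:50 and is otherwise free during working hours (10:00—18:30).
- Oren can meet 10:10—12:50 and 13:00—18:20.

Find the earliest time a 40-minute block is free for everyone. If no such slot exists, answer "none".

11:20

Dilnoza free within 10:00–18:30: 11:20–13:10, 14:30–14:40, 14:50–18:30.
Tomás ∩ Dilnoza: 11:20–12:20, 16:00–18:30.
Tomás ∩ Dilnoza ∩ Oren: 11:20–12:20, 16:00–18:20.
Windows ≥ 40 min: 11:20–12:20, 16:00–18:20.
Earliest such window starts at 11:20.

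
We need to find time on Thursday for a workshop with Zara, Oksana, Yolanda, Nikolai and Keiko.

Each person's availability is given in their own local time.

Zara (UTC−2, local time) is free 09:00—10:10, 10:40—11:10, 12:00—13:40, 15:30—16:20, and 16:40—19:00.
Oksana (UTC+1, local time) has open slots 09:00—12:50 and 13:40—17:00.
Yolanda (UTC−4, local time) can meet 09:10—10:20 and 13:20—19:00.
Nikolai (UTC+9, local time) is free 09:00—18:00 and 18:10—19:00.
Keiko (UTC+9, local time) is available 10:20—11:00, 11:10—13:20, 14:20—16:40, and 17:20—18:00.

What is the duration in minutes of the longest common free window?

0 minutes

Zara → UTC: 11:00–12:10, 12:40–13:10, 14:00–15:40, 17:30–18:20, 18:40–21:00.
Oksana → UTC: 08:00–11:50, 12:40–16:00.
Yolanda → UTC: 13:10–14:20, 17:20–23:00.
Nikolai → UTC: 00:00–09:00, 09:10–10:00.
Keiko → UTC: 01:20–02:00, 02:10–04:20, 05:20–07:40, 08:20–09:00.
Zara ∩ Oksana: 11:00–11:50, 12:40–13:10, 14:00–15:40.
Zara ∩ Oksana ∩ Yolanda: 14:00–14:20.
Zara ∩ Oksana ∩ Yolanda ∩ Nikolai: (none).
Zara ∩ Oksana ∩ Yolanda ∩ Nikolai ∩ Keiko: (none).
No common window.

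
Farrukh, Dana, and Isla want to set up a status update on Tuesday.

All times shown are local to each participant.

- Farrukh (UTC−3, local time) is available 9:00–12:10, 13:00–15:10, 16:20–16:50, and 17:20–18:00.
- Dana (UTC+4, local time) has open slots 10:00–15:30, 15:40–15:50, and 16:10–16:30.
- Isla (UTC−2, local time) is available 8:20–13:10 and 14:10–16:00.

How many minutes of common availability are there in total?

20 minutes

Farrukh → UTC: 12:00–15:10, 16:00–18:10, 19:20–19:50, 20:20–21:00.
Dana → UTC: 06:00–11:30, 11:40–11:50, 12:10–12:30.
Isla → UTC: 10:20–15:10, 16:10–18:00.
Farrukh ∩ Dana: 12:10–12:30.
Farrukh ∩ Dana ∩ Isla: 12:10–12:30.
Total common minutes: 20.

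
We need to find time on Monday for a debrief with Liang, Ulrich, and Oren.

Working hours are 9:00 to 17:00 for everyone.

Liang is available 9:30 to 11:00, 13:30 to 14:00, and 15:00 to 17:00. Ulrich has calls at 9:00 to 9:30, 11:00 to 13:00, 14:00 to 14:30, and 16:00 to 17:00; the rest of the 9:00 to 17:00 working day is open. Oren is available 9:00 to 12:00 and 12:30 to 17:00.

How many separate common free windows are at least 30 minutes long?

Ulrich free within 09:00–17:00: 09:30–11:00, 13:00–14:00, 14:30–16:00.
Liang ∩ Ulrich: 09:30–11:00, 13:30–14:00, 15:00–16:00.
Liang ∩ Ulrich ∩ Oren: 09:30–11:00, 13:30–14:00, 15:00–16:00.
Windows ≥ 30 min: 09:30–11:00, 13:30–14:00, 15:00–16:00.
That's 3 windows.

3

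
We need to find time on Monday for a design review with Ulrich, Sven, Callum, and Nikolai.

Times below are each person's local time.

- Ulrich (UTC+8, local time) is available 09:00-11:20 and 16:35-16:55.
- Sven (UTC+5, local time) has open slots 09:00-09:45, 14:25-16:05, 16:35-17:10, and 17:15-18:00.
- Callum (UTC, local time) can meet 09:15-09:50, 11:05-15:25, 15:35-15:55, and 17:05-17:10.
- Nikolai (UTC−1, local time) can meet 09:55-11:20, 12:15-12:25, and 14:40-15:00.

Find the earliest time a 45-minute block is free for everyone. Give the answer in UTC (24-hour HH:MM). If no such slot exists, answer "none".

none

Ulrich → UTC: 01:00–03:20, 08:35–08:55.
Sven → UTC: 04:00–04:45, 09:25–11:05, 11:35–12:10, 12:15–13:00.
Callum → UTC: 09:15–09:50, 11:05–15:25, 15:35–15:55, 17:05–17:10.
Nikolai → UTC: 10:55–12:20, 13:15–13:25, 15:40–16:00.
Ulrich ∩ Sven: (none).
Ulrich ∩ Sven ∩ Callum: (none).
Ulrich ∩ Sven ∩ Callum ∩ Nikolai: (none).
Windows ≥ 45 min: (none).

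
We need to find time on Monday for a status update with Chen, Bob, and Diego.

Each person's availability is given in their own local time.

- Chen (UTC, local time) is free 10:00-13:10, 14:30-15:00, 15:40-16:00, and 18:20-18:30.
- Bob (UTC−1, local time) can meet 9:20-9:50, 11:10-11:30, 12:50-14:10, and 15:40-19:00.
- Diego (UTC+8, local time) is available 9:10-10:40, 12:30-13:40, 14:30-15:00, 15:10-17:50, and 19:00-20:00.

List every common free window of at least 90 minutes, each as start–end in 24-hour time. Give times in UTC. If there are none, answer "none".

none

Chen → UTC: 10:00–13:10, 14:30–15:00, 15:40–16:00, 18:20–18:30.
Bob → UTC: 10:20–10:50, 12:10–12:30, 13:50–15:10, 16:40–20:00.
Diego → UTC: 01:10–02:40, 04:30–05:40, 06:30–07:00, 07:10–09:50, 11:00–12:00.
Chen ∩ Bob: 10:20–10:50, 12:10–12:30, 14:30–15:00, 18:20–18:30.
Chen ∩ Bob ∩ Diego: (none).
Windows ≥ 90 min: (none).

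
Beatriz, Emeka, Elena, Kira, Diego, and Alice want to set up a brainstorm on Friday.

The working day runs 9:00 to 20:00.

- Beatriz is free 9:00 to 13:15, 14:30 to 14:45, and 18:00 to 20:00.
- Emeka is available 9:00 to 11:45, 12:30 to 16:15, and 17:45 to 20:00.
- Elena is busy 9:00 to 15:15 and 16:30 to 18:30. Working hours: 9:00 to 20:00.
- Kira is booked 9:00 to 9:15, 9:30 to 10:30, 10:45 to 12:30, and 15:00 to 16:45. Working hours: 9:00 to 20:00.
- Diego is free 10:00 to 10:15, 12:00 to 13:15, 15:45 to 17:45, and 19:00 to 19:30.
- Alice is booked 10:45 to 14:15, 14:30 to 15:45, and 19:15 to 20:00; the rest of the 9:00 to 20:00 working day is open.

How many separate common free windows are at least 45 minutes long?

0

Elena free within 09:00–20:00: 15:15–16:30, 18:30–20:00.
Kira free within 09:00–20:00: 09:15–09:30, 10:30–10:45, 12:30–15:00, 16:45–20:00.
Alice free within 09:00–20:00: 09:00–10:45, 14:15–14:30, 15:45–19:15.
Beatriz ∩ Emeka: 09:00–11:45, 12:30–13:15, 14:30–14:45, 18:00–20:00.
Beatriz ∩ Emeka ∩ Elena: 18:30–20:00.
Beatriz ∩ Emeka ∩ Elena ∩ Kira: 18:30–20:00.
Beatriz ∩ Emeka ∩ Elena ∩ Kira ∩ Diego: 19:00–19:30.
Beatriz ∩ Emeka ∩ Elena ∩ Kira ∩ Diego ∩ Alice: 19:00–19:15.
Windows ≥ 45 min: (none).
That's 0 windows.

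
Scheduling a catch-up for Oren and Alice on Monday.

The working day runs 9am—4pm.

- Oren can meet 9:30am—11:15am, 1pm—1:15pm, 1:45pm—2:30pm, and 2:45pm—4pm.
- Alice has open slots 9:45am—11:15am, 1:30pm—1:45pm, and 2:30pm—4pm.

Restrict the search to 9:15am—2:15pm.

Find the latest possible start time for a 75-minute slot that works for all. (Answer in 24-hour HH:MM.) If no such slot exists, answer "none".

Oren ∩ Alice: 09:45–11:15, 14:45–16:00.
Restricted to 09:15–14:15: 09:45–11:15.
Windows ≥ 75 min: 09:45–11:15.
Latest start in the last window 09:45–11:15 is 11:15 − 75 min = 10:00.

10:00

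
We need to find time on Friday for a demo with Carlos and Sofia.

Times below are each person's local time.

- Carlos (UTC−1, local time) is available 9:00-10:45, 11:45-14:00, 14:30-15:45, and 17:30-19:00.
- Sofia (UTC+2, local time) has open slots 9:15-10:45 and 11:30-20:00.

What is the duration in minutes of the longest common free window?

Carlos → UTC: 10:00–11:45, 12:45–15:00, 15:30–16:45, 18:30–20:00.
Sofia → UTC: 07:15–08:45, 09:30–18:00.
Carlos ∩ Sofia: 10:00–11:45, 12:45–15:00, 15:30–16:45.
Common window lengths: 105, 135, 75 min; longest is 135.

135 minutes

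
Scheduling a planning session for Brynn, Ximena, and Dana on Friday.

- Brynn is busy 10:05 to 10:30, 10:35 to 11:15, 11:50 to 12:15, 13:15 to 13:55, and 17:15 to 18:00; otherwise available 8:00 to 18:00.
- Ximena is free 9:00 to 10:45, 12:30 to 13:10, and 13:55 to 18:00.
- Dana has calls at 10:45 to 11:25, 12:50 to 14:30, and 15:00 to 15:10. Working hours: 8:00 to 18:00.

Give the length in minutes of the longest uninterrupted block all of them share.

Brynn free within 08:00–18:00: 08:00–10:05, 10:30–10:35, 11:15–11:50, 12:15–13:15, 13:55–17:15.
Dana free within 08:00–18:00: 08:00–10:45, 11:25–12:50, 14:30–15:00, 15:10–18:00.
Brynn ∩ Ximena: 09:00–10:05, 10:30–10:35, 12:30–13:10, 13:55–17:15.
Brynn ∩ Ximena ∩ Dana: 09:00–10:05, 10:30–10:35, 12:30–12:50, 14:30–15:00, 15:10–17:15.
Common window lengths: 65, 5, 20, 30, 125 min; longest is 125.

125 minutes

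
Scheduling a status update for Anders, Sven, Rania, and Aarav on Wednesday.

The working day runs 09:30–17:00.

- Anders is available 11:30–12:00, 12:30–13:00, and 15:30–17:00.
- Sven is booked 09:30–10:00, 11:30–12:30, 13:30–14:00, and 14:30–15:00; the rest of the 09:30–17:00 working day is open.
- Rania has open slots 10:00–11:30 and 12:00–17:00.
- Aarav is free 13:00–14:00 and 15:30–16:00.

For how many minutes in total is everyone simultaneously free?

Sven free within 09:30–17:00: 10:00–11:30, 12:30–13:30, 14:00–14:30, 15:00–17:00.
Anders ∩ Sven: 12:30–13:00, 15:30–17:00.
Anders ∩ Sven ∩ Rania: 12:30–13:00, 15:30–17:00.
Anders ∩ Sven ∩ Rania ∩ Aarav: 15:30–16:00.
Total common minutes: 30.

30 minutes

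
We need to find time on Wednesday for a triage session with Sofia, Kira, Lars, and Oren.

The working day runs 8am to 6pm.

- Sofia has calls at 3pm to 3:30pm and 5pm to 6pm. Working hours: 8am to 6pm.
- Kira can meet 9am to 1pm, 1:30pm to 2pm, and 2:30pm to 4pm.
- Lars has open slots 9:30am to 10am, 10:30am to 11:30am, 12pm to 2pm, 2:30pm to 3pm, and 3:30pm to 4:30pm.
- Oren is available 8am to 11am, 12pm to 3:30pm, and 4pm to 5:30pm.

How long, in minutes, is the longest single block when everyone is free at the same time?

Sofia free within 08:00–18:00: 08:00–15:00, 15:30–17:00.
Sofia ∩ Kira: 09:00–13:00, 13:30–14:00, 14:30–15:00, 15:30–16:00.
Sofia ∩ Kira ∩ Lars: 09:30–10:00, 10:30–11:30, 12:00–13:00, 13:30–14:00, 14:30–15:00, 15:30–16:00.
Sofia ∩ Kira ∩ Lars ∩ Oren: 09:30–10:00, 10:30–11:00, 12:00–13:00, 13:30–14:00, 14:30–15:00.
Common window lengths: 30, 30, 60, 30, 30 min; longest is 60.

60 minutes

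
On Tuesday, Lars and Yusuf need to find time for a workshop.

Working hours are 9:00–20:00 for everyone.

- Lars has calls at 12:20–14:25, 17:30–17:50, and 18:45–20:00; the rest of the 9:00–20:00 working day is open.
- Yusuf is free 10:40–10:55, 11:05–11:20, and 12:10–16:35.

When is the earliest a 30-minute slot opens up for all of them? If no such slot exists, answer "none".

14:25

Lars free within 09:00–20:00: 09:00–12:20, 14:25–17:30, 17:50–18:45.
Lars ∩ Yusuf: 10:40–10:55, 11:05–11:20, 12:10–12:20, 14:25–16:35.
Windows ≥ 30 min: 14:25–16:35.
Earliest such window starts at 14:25.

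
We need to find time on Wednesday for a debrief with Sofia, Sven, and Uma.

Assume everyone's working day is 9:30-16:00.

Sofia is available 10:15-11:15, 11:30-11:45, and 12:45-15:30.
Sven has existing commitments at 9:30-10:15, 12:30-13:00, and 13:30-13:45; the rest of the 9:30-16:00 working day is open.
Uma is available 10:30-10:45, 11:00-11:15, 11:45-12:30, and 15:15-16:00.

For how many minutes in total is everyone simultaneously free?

45 minutes

Sven free within 09:30–16:00: 10:15–12:30, 13:00–13:30, 13:45–16:00.
Sofia ∩ Sven: 10:15–11:15, 11:30–11:45, 13:00–13:30, 13:45–15:30.
Sofia ∩ Sven ∩ Uma: 10:30–10:45, 11:00–11:15, 15:15–15:30.
Total common minutes: 15 + 15 + 15 = 45.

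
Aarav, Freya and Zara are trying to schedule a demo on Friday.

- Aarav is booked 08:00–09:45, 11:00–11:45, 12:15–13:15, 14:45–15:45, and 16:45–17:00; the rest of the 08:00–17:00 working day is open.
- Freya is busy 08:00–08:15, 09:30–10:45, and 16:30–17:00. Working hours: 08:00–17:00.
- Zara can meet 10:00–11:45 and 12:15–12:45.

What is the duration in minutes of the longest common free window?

Aarav free within 08:00–17:00: 09:45–11:00, 11:45–12:15, 13:15–14:45, 15:45–16:45.
Freya free within 08:00–17:00: 08:15–09:30, 10:45–16:30.
Aarav ∩ Freya: 10:45–11:00, 11:45–12:15, 13:15–14:45, 15:45–16:30.
Aarav ∩ Freya ∩ Zara: 10:45–11:00.
Single common window of 15 minutes.

15 minutes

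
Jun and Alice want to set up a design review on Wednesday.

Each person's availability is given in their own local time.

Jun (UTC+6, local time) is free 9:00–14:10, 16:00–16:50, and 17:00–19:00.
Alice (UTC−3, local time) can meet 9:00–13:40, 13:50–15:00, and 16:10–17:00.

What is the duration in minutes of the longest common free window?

Jun → UTC: 03:00–08:10, 10:00–10:50, 11:00–13:00.
Alice → UTC: 12:00–16:40, 16:50–18:00, 19:10–20:00.
Jun ∩ Alice: 12:00–13:00.
Single common window of 60 minutes.

60 minutes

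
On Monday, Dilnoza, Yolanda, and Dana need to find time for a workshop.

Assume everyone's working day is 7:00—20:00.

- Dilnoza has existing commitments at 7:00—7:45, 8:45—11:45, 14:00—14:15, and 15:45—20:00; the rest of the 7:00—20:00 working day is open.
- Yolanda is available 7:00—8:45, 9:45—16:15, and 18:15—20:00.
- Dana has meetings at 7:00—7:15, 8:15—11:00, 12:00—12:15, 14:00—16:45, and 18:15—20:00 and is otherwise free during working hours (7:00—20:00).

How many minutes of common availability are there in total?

Dilnoza free within 07:00–20:00: 07:45–08:45, 11:45–14:00, 14:15–15:45.
Dana free within 07:00–20:00: 07:15–08:15, 11:00–12:00, 12:15–14:00, 16:45–18:15.
Dilnoza ∩ Yolanda: 07:45–08:45, 11:45–14:00, 14:15–15:45.
Dilnoza ∩ Yolanda ∩ Dana: 07:45–08:15, 11:45–12:00, 12:15–14:00.
Total common minutes: 30 + 15 + 105 = 150.

150 minutes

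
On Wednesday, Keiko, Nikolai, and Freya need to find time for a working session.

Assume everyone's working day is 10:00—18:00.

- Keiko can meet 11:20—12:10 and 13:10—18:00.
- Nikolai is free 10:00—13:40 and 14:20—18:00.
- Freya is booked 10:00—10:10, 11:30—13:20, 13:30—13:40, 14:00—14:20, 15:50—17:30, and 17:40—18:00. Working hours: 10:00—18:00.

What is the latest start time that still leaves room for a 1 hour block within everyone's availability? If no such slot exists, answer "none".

14:50

Freya free within 10:00–18:00: 10:10–11:30, 13:20–13:30, 13:40–14:00, 14:20–15:50, 17:30–17:40.
Keiko ∩ Nikolai: 11:20–12:10, 13:10–13:40, 14:20–18:00.
Keiko ∩ Nikolai ∩ Freya: 11:20–11:30, 13:20–13:30, 14:20–15:50, 17:30–17:40.
Windows ≥ 60 min: 14:20–15:50.
Latest start in the last window 14:20–15:50 is 15:50 − 60 min = 14:50.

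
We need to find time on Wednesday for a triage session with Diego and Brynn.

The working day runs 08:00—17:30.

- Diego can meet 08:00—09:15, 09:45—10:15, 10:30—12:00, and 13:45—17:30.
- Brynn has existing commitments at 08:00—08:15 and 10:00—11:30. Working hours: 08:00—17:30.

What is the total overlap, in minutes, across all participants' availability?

Brynn free within 08:00–17:30: 08:15–10:00, 11:30–17:30.
Diego ∩ Brynn: 08:15–09:15, 09:45–10:00, 11:30–12:00, 13:45–17:30.
Total common minutes: 60 + 15 + 30 + 225 = 330.

330 minutes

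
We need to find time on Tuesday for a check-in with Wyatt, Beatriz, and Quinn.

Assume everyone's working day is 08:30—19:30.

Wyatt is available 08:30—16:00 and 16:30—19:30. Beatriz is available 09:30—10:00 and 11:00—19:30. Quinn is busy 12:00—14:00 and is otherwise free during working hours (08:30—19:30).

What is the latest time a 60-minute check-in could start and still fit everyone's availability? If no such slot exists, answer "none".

Quinn free within 08:30–19:30: 08:30–12:00, 14:00–19:30.
Wyatt ∩ Beatriz: 09:30–10:00, 11:00–16:00, 16:30–19:30.
Wyatt ∩ Beatriz ∩ Quinn: 09:30–10:00, 11:00–12:00, 14:00–16:00, 16:30–19:30.
Windows ≥ 60 min: 11:00–12:00, 14:00–16:00, 16:30–19:30.
Latest start in the last window 16:30–19:30 is 19:30 − 60 min = 18:30.

18:30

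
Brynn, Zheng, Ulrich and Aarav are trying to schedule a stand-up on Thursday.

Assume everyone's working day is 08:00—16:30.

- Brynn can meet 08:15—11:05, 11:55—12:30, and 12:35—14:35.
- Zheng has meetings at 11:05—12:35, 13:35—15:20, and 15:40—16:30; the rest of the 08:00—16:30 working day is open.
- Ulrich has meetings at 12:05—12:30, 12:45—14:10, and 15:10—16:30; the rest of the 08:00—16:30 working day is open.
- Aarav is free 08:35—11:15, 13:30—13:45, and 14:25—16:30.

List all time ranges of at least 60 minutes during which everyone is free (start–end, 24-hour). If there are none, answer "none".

Zheng free within 08:00–16:30: 08:00–11:05, 12:35–13:35, 15:20–15:40.
Ulrich free within 08:00–16:30: 08:00–12:05, 12:30–12:45, 14:10–15:10.
Brynn ∩ Zheng: 08:15–11:05, 12:35–13:35.
Brynn ∩ Zheng ∩ Ulrich: 08:15–11:05, 12:35–12:45.
Brynn ∩ Zheng ∩ Ulrich ∩ Aarav: 08:35–11:05.
Windows ≥ 60 min: 08:35–11:05.

08:35–11:05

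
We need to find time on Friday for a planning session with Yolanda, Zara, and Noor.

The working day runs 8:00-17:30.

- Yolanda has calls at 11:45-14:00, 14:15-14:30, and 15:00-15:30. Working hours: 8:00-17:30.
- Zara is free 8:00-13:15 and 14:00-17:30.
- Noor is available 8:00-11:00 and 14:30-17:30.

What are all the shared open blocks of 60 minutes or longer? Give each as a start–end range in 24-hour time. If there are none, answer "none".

08:00–11:00, 15:30–17:30

Yolanda free within 08:00–17:30: 08:00–11:45, 14:00–14:15, 14:30–15:00, 15:30–17:30.
Yolanda ∩ Zara: 08:00–11:45, 14:00–14:15, 14:30–15:00, 15:30–17:30.
Yolanda ∩ Zara ∩ Noor: 08:00–11:00, 14:30–15:00, 15:30–17:30.
Windows ≥ 60 min: 08:00–11:00, 15:30–17:30.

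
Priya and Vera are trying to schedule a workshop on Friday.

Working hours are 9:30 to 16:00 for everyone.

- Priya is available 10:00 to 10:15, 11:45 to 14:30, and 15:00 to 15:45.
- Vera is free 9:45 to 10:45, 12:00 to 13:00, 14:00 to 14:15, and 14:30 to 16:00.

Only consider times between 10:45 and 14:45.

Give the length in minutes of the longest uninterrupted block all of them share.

Priya ∩ Vera: 10:00–10:15, 12:00–13:00, 14:00–14:15, 15:00–15:45.
Restricted to 10:45–14:45: 12:00–13:00, 14:00–14:15.
Common window lengths: 60, 15 min; longest is 60.

60 minutes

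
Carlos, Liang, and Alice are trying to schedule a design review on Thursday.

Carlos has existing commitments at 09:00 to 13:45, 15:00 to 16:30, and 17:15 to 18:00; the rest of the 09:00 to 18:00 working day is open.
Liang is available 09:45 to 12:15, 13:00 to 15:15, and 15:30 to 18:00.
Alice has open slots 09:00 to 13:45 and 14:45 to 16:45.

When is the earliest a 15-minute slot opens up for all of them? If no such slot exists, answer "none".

14:45

Carlos free within 09:00–18:00: 13:45–15:00, 16:30–17:15.
Carlos ∩ Liang: 13:45–15:00, 16:30–17:15.
Carlos ∩ Liang ∩ Alice: 14:45–15:00, 16:30–16:45.
Windows ≥ 15 min: 14:45–15:00, 16:30–16:45.
Earliest such window starts at 14:45.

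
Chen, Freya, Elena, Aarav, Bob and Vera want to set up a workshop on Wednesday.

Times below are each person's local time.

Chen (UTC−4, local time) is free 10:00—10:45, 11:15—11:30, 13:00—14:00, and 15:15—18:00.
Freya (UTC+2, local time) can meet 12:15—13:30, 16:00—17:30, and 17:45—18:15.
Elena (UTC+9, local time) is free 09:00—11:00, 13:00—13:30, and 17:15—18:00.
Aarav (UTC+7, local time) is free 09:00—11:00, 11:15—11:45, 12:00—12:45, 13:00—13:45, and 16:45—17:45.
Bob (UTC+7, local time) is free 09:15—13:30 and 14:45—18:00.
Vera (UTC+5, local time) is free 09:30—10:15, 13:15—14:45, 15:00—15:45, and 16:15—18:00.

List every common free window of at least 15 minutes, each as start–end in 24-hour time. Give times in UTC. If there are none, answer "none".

Chen → UTC: 14:00–14:45, 15:15–15:30, 17:00–18:00, 19:15–22:00.
Freya → UTC: 10:15–11:30, 14:00–15:30, 15:45–16:15.
Elena → UTC: 00:00–02:00, 04:00–04:30, 08:15–09:00.
Aarav → UTC: 02:00–04:00, 04:15–04:45, 05:00–05:45, 06:00–06:45, 09:45–10:45.
Bob → UTC: 02:15–06:30, 07:45–11:00.
Vera → UTC: 04:30–05:15, 08:15–09:45, 10:00–10:45, 11:15–13:00.
Chen ∩ Freya: 14:00–14:45, 15:15–15:30.
Chen ∩ Freya ∩ Elena: (none).
Chen ∩ Freya ∩ Elena ∩ Aarav: (none).
Chen ∩ Freya ∩ Elena ∩ Aarav ∩ Bob: (none).
Chen ∩ Freya ∩ Elena ∩ Aarav ∩ Bob ∩ Vera: (none).
Windows ≥ 15 min: (none).

none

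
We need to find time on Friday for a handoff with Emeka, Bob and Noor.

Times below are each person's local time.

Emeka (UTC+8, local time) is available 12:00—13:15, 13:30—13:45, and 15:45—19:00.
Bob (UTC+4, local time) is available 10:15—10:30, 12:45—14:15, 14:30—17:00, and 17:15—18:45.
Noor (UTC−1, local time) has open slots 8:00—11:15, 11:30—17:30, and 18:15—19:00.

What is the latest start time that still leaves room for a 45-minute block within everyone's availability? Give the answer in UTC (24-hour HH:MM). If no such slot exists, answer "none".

09:30

Emeka → UTC: 04:00–05:15, 05:30–05:45, 07:45–11:00.
Bob → UTC: 06:15–06:30, 08:45–10:15, 10:30–13:00, 13:15–14:45.
Noor → UTC: 09:00–12:15, 12:30–18:30, 19:15–20:00.
Emeka ∩ Bob: 08:45–10:15, 10:30–11:00.
Emeka ∩ Bob ∩ Noor: 09:00–10:15, 10:30–11:00.
Windows ≥ 45 min: 09:00–10:15.
Latest start in the last window 09:00–10:15 is 10:15 − 45 min = 09:30.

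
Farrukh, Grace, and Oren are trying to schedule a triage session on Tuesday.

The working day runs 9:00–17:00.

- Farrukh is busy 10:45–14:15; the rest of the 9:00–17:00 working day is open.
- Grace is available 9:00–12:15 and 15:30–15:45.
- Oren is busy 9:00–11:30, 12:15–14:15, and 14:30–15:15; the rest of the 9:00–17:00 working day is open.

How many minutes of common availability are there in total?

15 minutes

Farrukh free within 09:00–17:00: 09:00–10:45, 14:15–17:00.
Oren free within 09:00–17:00: 11:30–12:15, 14:15–14:30, 15:15–17:00.
Farrukh ∩ Grace: 09:00–10:45, 15:30–15:45.
Farrukh ∩ Grace ∩ Oren: 15:30–15:45.
Total common minutes: 15.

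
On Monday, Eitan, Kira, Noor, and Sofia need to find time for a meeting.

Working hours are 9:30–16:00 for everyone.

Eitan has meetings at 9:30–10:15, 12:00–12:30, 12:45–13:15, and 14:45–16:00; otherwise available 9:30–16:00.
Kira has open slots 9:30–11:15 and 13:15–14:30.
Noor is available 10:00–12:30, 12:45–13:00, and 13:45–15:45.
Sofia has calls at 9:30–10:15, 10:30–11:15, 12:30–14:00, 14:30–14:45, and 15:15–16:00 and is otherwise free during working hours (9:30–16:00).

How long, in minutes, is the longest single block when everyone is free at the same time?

30 minutes

Eitan free within 09:30–16:00: 10:15–12:00, 12:30–12:45, 13:15–14:45.
Sofia free within 09:30–16:00: 10:15–10:30, 11:15–12:30, 14:00–14:30, 14:45–15:15.
Eitan ∩ Kira: 10:15–11:15, 13:15–14:30.
Eitan ∩ Kira ∩ Noor: 10:15–11:15, 13:45–14:30.
Eitan ∩ Kira ∩ Noor ∩ Sofia: 10:15–10:30, 14:00–14:30.
Common window lengths: 15, 30 min; longest is 30.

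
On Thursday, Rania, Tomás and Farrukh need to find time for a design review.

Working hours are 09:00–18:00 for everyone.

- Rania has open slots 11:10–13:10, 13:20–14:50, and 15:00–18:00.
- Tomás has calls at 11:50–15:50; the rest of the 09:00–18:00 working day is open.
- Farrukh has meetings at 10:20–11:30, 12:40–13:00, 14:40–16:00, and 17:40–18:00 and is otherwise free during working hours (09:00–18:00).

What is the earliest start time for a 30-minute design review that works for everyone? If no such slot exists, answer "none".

Tomás free within 09:00–18:00: 09:00–11:50, 15:50–18:00.
Farrukh free within 09:00–18:00: 09:00–10:20, 11:30–12:40, 13:00–14:40, 16:00–17:40.
Rania ∩ Tomás: 11:10–11:50, 15:50–18:00.
Rania ∩ Tomás ∩ Farrukh: 11:30–11:50, 16:00–17:40.
Windows ≥ 30 min: 16:00–17:40.
Earliest such window starts at 16:00.

16:00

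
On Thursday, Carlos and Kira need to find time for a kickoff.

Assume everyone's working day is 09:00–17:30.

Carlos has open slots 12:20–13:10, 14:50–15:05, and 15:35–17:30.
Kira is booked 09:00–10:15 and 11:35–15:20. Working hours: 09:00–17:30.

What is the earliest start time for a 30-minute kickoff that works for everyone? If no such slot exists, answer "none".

Kira free within 09:00–17:30: 10:15–11:35, 15:20–17:30.
Carlos ∩ Kira: 15:35–17:30.
Windows ≥ 30 min: 15:35–17:30.
Earliest such window starts at 15:35.

15:35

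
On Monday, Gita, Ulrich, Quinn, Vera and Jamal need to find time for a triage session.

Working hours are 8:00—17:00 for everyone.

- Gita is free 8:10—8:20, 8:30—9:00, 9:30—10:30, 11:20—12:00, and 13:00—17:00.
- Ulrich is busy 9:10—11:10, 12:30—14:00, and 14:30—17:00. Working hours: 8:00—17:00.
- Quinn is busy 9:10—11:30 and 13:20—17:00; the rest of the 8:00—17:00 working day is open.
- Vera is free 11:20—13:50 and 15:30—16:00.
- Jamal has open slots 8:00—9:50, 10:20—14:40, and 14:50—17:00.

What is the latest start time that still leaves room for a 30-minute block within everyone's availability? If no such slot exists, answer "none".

11:30

Ulrich free within 08:00–17:00: 08:00–09:10, 11:10–12:30, 14:00–14:30.
Quinn free within 08:00–17:00: 08:00–09:10, 11:30–13:20.
Gita ∩ Ulrich: 08:10–08:20, 08:30–09:00, 11:20–12:00, 14:00–14:30.
Gita ∩ Ulrich ∩ Quinn: 08:10–08:20, 08:30–09:00, 11:30–12:00.
Gita ∩ Ulrich ∩ Quinn ∩ Vera: 11:30–12:00.
Gita ∩ Ulrich ∩ Quinn ∩ Vera ∩ Jamal: 11:30–12:00.
Windows ≥ 30 min: 11:30–12:00.
Latest start in the last window 11:30–12:00 is 12:00 − 30 min = 11:30.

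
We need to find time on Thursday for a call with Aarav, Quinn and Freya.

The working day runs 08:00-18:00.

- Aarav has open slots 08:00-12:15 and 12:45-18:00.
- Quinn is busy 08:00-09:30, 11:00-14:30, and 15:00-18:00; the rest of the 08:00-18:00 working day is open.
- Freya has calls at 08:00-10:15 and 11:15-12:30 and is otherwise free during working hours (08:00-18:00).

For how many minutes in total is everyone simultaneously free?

75 minutes

Quinn free within 08:00–18:00: 09:30–11:00, 14:30–15:00.
Freya free within 08:00–18:00: 10:15–11:15, 12:30–18:00.
Aarav ∩ Quinn: 09:30–11:00, 14:30–15:00.
Aarav ∩ Quinn ∩ Freya: 10:15–11:00, 14:30–15:00.
Total common minutes: 45 + 30 = 75.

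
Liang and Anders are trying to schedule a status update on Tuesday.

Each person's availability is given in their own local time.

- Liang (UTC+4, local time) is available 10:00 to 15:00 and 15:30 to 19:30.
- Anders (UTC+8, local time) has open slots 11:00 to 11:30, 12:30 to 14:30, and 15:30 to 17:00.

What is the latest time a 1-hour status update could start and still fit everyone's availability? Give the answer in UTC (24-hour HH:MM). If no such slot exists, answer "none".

08:00

Liang → UTC: 06:00–11:00, 11:30–15:30.
Anders → UTC: 03:00–03:30, 04:30–06:30, 07:30–09:00.
Liang ∩ Anders: 06:00–06:30, 07:30–09:00.
Windows ≥ 60 min: 07:30–09:00.
Latest start in the last window 07:30–09:00 is 09:00 − 60 min = 08:00.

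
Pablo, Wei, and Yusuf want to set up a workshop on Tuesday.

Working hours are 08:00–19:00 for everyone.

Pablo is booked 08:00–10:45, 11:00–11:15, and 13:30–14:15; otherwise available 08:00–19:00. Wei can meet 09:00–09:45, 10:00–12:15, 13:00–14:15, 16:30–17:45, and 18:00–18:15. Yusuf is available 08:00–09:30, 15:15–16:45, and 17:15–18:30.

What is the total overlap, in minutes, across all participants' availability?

60 minutes

Pablo free within 08:00–19:00: 10:45–11:00, 11:15–13:30, 14:15–19:00.
Pablo ∩ Wei: 10:45–11:00, 11:15–12:15, 13:00–13:30, 16:30–17:45, 18:00–18:15.
Pablo ∩ Wei ∩ Yusuf: 16:30–16:45, 17:15–17:45, 18:00–18:15.
Total common minutes: 15 + 30 + 15 = 60.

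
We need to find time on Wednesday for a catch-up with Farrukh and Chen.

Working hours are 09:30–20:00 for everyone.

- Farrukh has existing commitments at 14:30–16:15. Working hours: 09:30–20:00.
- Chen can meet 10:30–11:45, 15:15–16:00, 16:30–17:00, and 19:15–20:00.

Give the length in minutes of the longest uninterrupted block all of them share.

75 minutes

Farrukh free within 09:30–20:00: 09:30–14:30, 16:15–20:00.
Farrukh ∩ Chen: 10:30–11:45, 16:30–17:00, 19:15–20:00.
Common window lengths: 75, 30, 45 min; longest is 75.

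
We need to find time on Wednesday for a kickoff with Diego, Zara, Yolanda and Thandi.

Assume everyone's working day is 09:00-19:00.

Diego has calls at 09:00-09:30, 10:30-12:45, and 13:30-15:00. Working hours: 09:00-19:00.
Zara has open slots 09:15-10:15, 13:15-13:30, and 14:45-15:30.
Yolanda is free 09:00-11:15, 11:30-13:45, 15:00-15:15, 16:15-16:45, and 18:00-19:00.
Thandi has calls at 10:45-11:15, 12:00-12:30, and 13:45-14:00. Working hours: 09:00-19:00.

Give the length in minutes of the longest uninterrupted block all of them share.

Diego free within 09:00–19:00: 09:30–10:30, 12:45–13:30, 15:00–19:00.
Thandi free within 09:00–19:00: 09:00–10:45, 11:15–12:00, 12:30–13:45, 14:00–19:00.
Diego ∩ Zara: 09:30–10:15, 13:15–13:30, 15:00–15:30.
Diego ∩ Zara ∩ Yolanda: 09:30–10:15, 13:15–13:30, 15:00–15:15.
Diego ∩ Zara ∩ Yolanda ∩ Thandi: 09:30–10:15, 13:15–13:30, 15:00–15:15.
Common window lengths: 45, 15, 15 min; longest is 45.

45 minutes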